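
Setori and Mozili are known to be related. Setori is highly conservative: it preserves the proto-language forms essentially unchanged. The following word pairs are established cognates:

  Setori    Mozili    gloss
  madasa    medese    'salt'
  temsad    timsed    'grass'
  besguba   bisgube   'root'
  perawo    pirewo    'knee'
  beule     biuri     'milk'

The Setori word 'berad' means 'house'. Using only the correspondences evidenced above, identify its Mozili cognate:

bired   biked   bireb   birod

perawo ~ pirewo — Setori e corresponds to Mozili i after a consonant, before r.
madasa ~ medese, temsad ~ timsed — Setori a corresponds to Mozili e after a consonant, before a consonant other than r, m, n, p, b, f, v.
Applying these to Setori 'berad':
  berad → birad   (e→i after a consonant, before r)
  birad → bired   (a→e after a consonant, before a consonant other than r, m, n, p, b, f, v)
So the Mozili cognate is 'bired'.

bired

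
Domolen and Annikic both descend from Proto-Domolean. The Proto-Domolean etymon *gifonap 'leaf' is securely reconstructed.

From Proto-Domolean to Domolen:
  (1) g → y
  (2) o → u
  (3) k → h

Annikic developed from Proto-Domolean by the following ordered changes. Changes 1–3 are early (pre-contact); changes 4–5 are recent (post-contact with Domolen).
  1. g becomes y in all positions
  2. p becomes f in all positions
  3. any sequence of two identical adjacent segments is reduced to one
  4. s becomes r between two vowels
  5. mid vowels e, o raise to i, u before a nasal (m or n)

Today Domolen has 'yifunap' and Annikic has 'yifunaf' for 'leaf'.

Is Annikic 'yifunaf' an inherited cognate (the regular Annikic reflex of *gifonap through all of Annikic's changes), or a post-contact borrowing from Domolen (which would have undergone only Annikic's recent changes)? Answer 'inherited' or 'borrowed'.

If inherited, *gifonap would pass through all of Annikic's changes:
Annikic: *gifonap > yifonap > yifonaf > yifunaf  (by unconditioned shift, unconditioned shift, pre-nasal raising)
If borrowed from Domolen 'yifunap' after the early changes, it would undergo only the recent ones:
  rule 4 (rhotacism): no change (yifunap)
  rule 5 (pre-nasal raising): no change (yifunap)
  ⇒ as a loan: yifunap
Annikic 'yifunaf' matches the inherited outcome exactly, so it is an inherited cognate, not a loan.

inherited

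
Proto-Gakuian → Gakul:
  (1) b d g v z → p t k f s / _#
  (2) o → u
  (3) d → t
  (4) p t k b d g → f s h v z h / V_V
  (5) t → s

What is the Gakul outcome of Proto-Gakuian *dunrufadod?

sunrufasus

Gakul: *dunrufadod
  dunrufadod → dunrufadot   [final devoicing]
  dunrufadot → dunrufadut   [vowel merger]
  dunrufadut → tunrufatut   [unconditioned shift]
  tunrufatut → tunrufasut   [intervocalic lenition]
  tunrufasut → sunrufasus   [unconditioned shift]
  giving Gakul sunrufasus.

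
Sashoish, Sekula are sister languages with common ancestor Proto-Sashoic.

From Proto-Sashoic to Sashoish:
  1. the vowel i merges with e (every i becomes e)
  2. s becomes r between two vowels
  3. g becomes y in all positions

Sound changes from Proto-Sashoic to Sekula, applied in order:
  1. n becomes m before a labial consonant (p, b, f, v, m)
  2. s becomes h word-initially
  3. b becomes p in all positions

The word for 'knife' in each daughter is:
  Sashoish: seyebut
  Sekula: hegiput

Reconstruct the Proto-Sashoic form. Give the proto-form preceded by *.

*segibut

Position 4: Sashoish has e, Sekula has i. Sekula preserves i here (none of its changes turn any other segment into i), so the proto-segment is *i.
Position 1: Sashoish has s, Sekula has h. Sashoish preserves s here (none of its changes turn any other segment into s), so the proto-segment is *s.
Position 5: Sashoish has b, Sekula has p. Sashoish preserves b here (none of its changes turn any other segment into b), so the proto-segment is *b.
Verify the candidate proto-form against each daughter:
Sashoish: *segibut > segebut > seyebut  (by vowel merger, unconditioned shift)
Sekula: *segibut > hegibut > hegiput  (by debuccalisation, unconditioned shift)
Only *segibut yields all of Sashoish seyebut, Sekula hegiput.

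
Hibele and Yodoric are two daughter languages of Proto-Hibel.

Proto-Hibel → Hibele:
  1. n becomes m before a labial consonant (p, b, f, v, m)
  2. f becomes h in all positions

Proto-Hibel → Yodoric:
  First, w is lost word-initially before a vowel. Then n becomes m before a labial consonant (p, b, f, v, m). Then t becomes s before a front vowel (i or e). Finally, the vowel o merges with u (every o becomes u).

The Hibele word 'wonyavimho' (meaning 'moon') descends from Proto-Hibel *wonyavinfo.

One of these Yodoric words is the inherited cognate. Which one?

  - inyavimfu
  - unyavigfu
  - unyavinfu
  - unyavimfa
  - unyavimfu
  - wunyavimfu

unyavimfu

Yodoric: *wonyavinfo > onyavinfo > onyavimfo > unyavimfu  (by glide loss, nasal place assimilation, vowel merger)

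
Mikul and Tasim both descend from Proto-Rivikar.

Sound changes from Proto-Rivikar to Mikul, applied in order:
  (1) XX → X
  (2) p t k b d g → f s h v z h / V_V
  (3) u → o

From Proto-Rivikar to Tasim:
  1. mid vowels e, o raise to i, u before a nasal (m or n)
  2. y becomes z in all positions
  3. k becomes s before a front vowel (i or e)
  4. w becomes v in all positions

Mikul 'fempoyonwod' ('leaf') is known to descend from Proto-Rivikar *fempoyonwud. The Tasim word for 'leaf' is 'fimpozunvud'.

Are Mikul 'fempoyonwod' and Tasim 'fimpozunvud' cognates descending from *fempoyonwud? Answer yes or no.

yes

Derive the expected Tasim reflex of *fempoyonwud:
Tasim: *fempoyonwud
  fempoyonwud → fimpoyunwud   [pre-nasal raising]
  fimpoyunwud → fimpozunwud   [unconditioned shift]
  fimpozunwud (rule 3 does not apply)
  fimpozunwud → fimpozunvud   [unconditioned shift]
  giving Tasim fimpozunvud.
Tasim 'fimpozunvud' matches the regular reflex exactly, so the pair is cognate.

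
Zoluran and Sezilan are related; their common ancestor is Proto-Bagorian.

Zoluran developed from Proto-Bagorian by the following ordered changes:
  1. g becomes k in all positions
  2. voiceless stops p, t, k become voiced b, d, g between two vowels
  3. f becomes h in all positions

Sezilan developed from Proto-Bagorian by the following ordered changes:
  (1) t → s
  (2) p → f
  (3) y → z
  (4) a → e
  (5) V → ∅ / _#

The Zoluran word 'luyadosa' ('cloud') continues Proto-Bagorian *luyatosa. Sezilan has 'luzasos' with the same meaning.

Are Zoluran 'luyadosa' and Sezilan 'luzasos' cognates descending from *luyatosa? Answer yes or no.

Derive the expected Sezilan reflex of *luyatosa:
Sezilan: *luyatosa
  luyatosa → luyasosa   [unconditioned shift]
  luyasosa (rule 2 does not apply)
  luyasosa → luzasosa   [unconditioned shift]
  luzasosa → luzesose   [vowel merger]
  luzesose → luzesos   [apocope]
  giving Sezilan luzesos.
The regular Sezilan reflex would be 'luzesos', but the attested form is 'luzasos'. The correspondence is irregular, so they are not cognates (the Sezilan form has a different source).

no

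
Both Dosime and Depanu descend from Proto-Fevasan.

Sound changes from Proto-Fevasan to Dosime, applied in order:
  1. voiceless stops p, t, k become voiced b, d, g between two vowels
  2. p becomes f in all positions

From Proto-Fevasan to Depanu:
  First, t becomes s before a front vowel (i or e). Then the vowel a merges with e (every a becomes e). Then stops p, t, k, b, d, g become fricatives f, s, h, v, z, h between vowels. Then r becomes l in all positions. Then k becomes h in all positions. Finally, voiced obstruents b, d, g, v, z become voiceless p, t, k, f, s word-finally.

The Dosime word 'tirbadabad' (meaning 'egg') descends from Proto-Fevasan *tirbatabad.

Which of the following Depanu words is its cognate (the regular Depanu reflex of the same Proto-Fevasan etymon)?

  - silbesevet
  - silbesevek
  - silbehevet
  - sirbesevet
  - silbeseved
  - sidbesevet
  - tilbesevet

Depanu: start from *tirbatabad.
  rule 1 (palatalisation): tirbatabad → sirbatabad
  rule 2 (vowel merger): sirbatabad → sirbetebed
  rule 3 (intervocalic lenition): sirbetebed → sirbeseved
  rule 4 (unconditioned shift): sirbeseved → silbeseved
  rule 5: no change — silbeseved
  rule 6 (final devoicing): silbeseved → silbesevet
  ⇒ Depanu silbesevet
Only 'silbesevet' matches the regular Depanu development of *tirbatabad.

silbesevet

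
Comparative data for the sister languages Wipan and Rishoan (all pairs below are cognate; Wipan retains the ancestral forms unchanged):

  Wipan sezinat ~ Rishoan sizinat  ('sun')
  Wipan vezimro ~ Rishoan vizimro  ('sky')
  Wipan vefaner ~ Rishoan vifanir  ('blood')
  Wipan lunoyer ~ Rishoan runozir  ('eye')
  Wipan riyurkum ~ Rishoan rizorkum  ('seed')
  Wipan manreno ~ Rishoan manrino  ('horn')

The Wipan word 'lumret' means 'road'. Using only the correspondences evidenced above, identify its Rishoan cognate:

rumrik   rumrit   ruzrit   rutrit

lunoyer ~ runozir — Wipan l corresponds to Rishoan r word-initially before a back vowel.
sezinat ~ sizinat, vezimro ~ vizimro — Wipan e corresponds to Rishoan i after a consonant, before a consonant other than r, m, n, p, b, f, v.
Applying these to Wipan 'lumret':
  lumret → rumret   (l→r word-initially before a back vowel)
  rumret → rumrit   (e→i after a consonant, before a consonant other than r, m, n, p, b, f, v)
So the Rishoan cognate is 'rumrit'.

rumrit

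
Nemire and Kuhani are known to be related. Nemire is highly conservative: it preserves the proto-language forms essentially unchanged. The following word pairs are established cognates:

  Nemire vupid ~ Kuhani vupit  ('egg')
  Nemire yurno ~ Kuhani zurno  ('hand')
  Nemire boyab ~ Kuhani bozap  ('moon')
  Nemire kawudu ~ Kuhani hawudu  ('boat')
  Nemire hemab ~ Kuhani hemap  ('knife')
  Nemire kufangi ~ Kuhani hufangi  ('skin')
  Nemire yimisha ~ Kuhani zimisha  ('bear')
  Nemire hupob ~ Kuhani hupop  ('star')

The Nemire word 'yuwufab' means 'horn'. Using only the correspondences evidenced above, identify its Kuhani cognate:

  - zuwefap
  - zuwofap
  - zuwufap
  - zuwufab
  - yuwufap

yurno ~ zurno — Nemire y corresponds to Kuhani z word-initially before a back vowel.
boyab ~ bozap, hemab ~ hemap — Nemire b corresponds to Kuhani p word-finally.
Applying these to Nemire 'yuwufab':
  yuwufab → zuwufab   (y→z word-initially before a back vowel)
  zuwufab → zuwufap   (b→p word-finally)
So the Kuhani cognate is 'zuwufap'.

zuwufap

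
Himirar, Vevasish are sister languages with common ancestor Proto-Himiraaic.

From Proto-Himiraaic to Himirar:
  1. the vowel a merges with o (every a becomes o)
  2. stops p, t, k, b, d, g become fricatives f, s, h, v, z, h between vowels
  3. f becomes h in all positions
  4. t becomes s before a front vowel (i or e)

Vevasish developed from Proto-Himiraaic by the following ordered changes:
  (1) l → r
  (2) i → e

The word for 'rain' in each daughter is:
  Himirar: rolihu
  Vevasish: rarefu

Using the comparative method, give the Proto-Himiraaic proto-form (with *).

*ralifu

Position 2: Himirar has o, Vevasish has a. Vevasish preserves a here (none of its changes turn any other segment into a), so the proto-segment is *a.
Position 5: Himirar has h, Vevasish has f. Vevasish preserves f here (none of its changes turn any other segment into f), so the proto-segment is *f.
Continuing position by position gives *ralifu; check it forward:
Himirar: *ralifu > rolifu > rolihu  (by vowel merger, unconditioned shift)
Vevasish: *ralifu > rarifu > rarefu  (by unconditioned shift, vowel merger)
*ralifu is the unique common source.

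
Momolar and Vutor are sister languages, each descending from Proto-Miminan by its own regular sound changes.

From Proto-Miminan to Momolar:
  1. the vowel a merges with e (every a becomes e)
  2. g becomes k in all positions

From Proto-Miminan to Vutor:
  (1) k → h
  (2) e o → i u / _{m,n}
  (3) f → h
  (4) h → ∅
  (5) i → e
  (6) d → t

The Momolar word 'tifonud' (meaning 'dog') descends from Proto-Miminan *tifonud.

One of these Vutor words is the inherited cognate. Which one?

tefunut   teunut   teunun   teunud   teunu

Vutor: *tifonud
  tifonud (rule 1 does not apply)
  tifonud → tifunud   [pre-nasal raising]
  tifunud → tihunud   [unconditioned shift]
  tihunud → tiunud   [h-loss]
  tiunud → teunud   [vowel merger]
  teunud → teunut   [unconditioned shift]
  giving Vutor teunut.
The other candidates each miss or misapply at least one Vutor change.

teunut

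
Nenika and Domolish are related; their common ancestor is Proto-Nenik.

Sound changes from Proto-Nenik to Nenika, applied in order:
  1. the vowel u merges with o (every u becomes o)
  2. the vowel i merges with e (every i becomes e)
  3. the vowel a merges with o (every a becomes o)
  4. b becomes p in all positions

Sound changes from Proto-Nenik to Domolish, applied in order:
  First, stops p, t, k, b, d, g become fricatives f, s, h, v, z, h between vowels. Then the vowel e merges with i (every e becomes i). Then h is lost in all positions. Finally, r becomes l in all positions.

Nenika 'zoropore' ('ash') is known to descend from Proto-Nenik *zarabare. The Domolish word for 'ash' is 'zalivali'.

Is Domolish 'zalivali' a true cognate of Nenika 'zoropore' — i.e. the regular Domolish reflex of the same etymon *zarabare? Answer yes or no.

no

Derive the expected Domolish reflex of *zarabare:
Domolish: *zarabare
  zarabare → zaravare   [intervocalic lenition]
  zaravare → zaravari   [vowel merger]
  zaravari (rule 3 does not apply)
  zaravari → zalavali   [unconditioned shift]
  giving Domolish zalavali.
The regular Domolish reflex would be 'zalavali', but the attested form is 'zalivali'. The correspondence is irregular, so they are not cognates (the Domolish form has a different source).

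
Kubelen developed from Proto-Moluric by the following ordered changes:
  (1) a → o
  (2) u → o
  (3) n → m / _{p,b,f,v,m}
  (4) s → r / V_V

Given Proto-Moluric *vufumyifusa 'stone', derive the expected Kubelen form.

vofomyiforo

Kubelen: *vufumyifusa > vufumyifuso > vofomyifoso > vofomyiforo  (by vowel merger, vowel merger, rhotacism)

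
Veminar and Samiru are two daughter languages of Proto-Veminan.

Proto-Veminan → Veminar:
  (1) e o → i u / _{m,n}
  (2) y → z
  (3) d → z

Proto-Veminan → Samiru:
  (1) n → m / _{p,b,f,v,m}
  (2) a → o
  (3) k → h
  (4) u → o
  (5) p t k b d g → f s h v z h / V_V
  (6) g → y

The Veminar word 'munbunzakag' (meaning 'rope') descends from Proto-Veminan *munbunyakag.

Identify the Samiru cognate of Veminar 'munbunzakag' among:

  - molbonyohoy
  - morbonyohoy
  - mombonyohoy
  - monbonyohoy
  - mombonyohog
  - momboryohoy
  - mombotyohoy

Samiru: start from *munbunyakag.
  rule 1 (nasal place assimilation): munbunyakag → mumbunyakag
  rule 2 (vowel merger): mumbunyakag → mumbunyokog
  rule 3 (unconditioned shift): mumbunyokog → mumbunyohog
  rule 4 (vowel merger): mumbunyohog → mombonyohog
  rule 5: no change — mombonyohog
  rule 6 (unconditioned shift): mombonyohog → mombonyohoy
  ⇒ Samiru mombonyohoy
Among the options, 'mombonyohoy' alone shows every Samiru change applied in order.

mombonyohoy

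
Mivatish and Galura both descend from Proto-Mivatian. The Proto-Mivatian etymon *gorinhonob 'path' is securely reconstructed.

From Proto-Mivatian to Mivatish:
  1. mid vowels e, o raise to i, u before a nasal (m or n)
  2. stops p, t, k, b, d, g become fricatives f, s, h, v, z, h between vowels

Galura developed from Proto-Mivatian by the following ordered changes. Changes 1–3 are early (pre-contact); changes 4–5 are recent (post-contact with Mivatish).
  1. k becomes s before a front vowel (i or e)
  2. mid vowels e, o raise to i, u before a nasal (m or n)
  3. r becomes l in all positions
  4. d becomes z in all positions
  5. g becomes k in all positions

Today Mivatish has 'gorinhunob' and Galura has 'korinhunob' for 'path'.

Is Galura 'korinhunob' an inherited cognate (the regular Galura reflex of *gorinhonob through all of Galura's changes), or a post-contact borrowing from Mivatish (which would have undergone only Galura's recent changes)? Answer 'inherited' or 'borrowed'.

If inherited, *gorinhonob would pass through all of Galura's changes:
Galura: start from *gorinhonob.
  rule 1: no change — gorinhonob
  rule 2 (pre-nasal raising): gorinhonob → gorinhunob
  rule 3 (unconditioned shift): gorinhunob → golinhunob
  rule 4: no change — golinhunob
  rule 5 (unconditioned shift): golinhunob → kolinhunob
  ⇒ Galura kolinhunob
If borrowed from Mivatish 'gorinhunob' after the early changes, it would undergo only the recent ones:
  rule 4 (unconditioned shift): no change (gorinhunob)
  rule 5 (unconditioned shift): gorinhunob → korinhunob
  ⇒ as a loan: korinhunob
Galura 'korinhunob' matches the loan outcome 'korinhunob', not the inherited 'kolinhunob' — it skipped the early Galura changes, so it was borrowed from Mivatish.

borrowed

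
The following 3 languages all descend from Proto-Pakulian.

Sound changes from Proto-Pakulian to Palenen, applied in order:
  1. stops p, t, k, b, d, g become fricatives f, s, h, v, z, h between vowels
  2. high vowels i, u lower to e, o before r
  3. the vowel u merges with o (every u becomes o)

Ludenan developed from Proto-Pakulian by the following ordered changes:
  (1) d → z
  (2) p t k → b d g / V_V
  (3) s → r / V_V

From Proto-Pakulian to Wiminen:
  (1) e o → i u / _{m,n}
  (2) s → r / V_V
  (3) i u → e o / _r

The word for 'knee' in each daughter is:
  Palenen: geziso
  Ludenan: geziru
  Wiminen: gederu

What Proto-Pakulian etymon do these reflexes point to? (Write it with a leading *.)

*gedisu

Position 6: Palenen has o, Ludenan has u, Wiminen has u. Ludenan preserves u here (none of its changes turn any other segment into u), so the proto-segment is *u.
Position 5: Palenen has s, Ludenan has r, Wiminen has r. Taking the neighbouring segments as reconstructed: Palenen s could go back to *t or *s; Ludenan r could go back to *s or *r; Wiminen r could go back to *s or *r — the one source consistent with every daughter is *s.
Position 3: Palenen has z, Ludenan has z, Wiminen has d. Wiminen preserves d here (none of its changes turn any other segment into d), so the proto-segment is *d.
Verify the candidate proto-form against each daughter:
Palenen: *gedisu
  gedisu → gezisu   [intervocalic lenition]
  gezisu (rule 2 does not apply)
  gezisu → geziso   [vowel merger]
  giving Palenen geziso.
Ludenan: *gedisu > gezisu > geziru  (by unconditioned shift, rhotacism)
Wiminen: *gedisu
  gedisu (rule 1 does not apply)
  gedisu → gediru   [rhotacism]
  gediru → gederu   [pre-rhotic lowering]
  giving Wiminen gederu.
*gedisu is the unique common source.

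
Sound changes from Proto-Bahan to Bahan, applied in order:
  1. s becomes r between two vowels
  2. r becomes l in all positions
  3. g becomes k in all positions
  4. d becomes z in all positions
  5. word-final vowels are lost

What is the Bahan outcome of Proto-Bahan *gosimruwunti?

Bahan: *gosimruwunti > gorimruwunti > golimluwunti > kolimluwunti > kolimluwunt  (by rhotacism, unconditioned shift, unconditioned shift, apocope)

kolimluwunt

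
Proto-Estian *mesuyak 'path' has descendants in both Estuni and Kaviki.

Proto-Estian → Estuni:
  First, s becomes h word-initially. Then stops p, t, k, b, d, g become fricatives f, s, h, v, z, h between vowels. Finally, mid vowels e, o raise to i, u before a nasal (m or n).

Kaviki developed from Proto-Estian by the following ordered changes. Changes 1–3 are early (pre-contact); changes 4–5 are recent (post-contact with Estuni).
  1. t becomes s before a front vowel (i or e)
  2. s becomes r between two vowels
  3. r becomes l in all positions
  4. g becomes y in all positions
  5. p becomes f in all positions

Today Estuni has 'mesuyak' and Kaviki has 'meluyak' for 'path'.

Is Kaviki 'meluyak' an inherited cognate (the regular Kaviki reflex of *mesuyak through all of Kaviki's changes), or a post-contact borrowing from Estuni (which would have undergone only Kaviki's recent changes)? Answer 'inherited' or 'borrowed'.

If inherited, *mesuyak would pass through all of Kaviki's changes:
Kaviki: *mesuyak
  mesuyak (rule 1 does not apply)
  mesuyak → meruyak   [rhotacism]
  meruyak → meluyak   [unconditioned shift]
  meluyak (rule 4 does not apply)
  meluyak (rule 5 does not apply)
  giving Kaviki meluyak.
If borrowed from Estuni 'mesuyak' after the early changes, it would undergo only the recent ones:
  rule 4 (unconditioned shift): no change (mesuyak)
  rule 5 (unconditioned shift): no change (mesuyak)
  ⇒ as a loan: mesuyak
Kaviki 'meluyak' matches the inherited outcome exactly, so it is an inherited cognate, not a loan.

inherited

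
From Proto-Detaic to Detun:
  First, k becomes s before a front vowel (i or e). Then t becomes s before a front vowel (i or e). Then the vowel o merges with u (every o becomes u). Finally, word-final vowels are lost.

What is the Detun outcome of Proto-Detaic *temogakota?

Detun: start from *temogakota.
  rule 1: no change — temogakota
  rule 2 (palatalisation): temogakota → semogakota
  rule 3 (vowel merger): semogakota → semugakuta
  rule 4 (apocope): semugakuta → semugakut
  ⇒ Detun semugakut

semugakut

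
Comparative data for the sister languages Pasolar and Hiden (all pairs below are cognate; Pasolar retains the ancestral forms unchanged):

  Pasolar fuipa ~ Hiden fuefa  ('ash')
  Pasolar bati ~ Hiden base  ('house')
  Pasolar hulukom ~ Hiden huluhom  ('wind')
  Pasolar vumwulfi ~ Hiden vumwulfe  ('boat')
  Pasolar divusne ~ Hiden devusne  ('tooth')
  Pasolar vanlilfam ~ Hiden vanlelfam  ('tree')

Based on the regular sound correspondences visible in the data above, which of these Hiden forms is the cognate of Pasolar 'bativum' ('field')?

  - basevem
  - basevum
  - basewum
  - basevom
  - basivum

basevum

bati ~ base — Pasolar t corresponds to Hiden s between vowels (before a front vowel).
divusne ~ devusne — Pasolar i corresponds to Hiden e after a consonant, before a labial obstruent.
Applying these to Pasolar 'bativum':
  bativum → basivum   (t→s between vowels (before a front vowel))
  basivum → basevum   (i→e after a consonant, before a labial obstruent)
So the Hiden cognate is 'basevum'.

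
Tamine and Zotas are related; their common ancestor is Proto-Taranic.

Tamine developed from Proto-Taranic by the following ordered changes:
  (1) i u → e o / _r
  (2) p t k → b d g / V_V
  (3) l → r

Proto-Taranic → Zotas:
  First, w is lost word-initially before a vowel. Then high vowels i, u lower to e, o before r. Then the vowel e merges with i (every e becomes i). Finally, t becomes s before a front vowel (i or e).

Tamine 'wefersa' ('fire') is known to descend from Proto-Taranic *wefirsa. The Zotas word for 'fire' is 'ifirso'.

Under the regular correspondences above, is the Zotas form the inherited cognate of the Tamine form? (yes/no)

Derive the expected Zotas reflex of *wefirsa:
Zotas: *wefirsa
  wefirsa → efirsa   [glide loss]
  efirsa → efersa   [pre-rhotic lowering]
  efersa → ifirsa   [vowel merger]
  ifirsa (rule 4 does not apply)
  giving Zotas ifirsa.
The regular Zotas reflex would be 'ifirsa', but the attested form is 'ifirso'. The correspondence is irregular, so they are not cognates (the Zotas form has a different source).

no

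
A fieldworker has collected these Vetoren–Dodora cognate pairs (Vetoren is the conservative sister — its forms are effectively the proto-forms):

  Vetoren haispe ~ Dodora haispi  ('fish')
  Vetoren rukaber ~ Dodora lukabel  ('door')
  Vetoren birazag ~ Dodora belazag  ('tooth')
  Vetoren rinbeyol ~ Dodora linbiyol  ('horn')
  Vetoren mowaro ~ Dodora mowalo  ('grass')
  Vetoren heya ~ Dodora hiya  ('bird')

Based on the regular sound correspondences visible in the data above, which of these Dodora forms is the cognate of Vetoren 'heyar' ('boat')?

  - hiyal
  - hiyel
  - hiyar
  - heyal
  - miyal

rinbeyol ~ linbiyol, heya ~ hiya — Vetoren e corresponds to Dodora i after a consonant, before a consonant other than r, m, n, p, b, f, v.
rukaber ~ lukabel — Vetoren r corresponds to Dodora l word-finally.
Applying these to Vetoren 'heyar':
  heyar → hiyar   (e→i after a consonant, before a consonant other than r, m, n, p, b, f, v)
  hiyar → hiyal   (r→l word-finally)
So the Dodora cognate is 'hiyal'.

hiyal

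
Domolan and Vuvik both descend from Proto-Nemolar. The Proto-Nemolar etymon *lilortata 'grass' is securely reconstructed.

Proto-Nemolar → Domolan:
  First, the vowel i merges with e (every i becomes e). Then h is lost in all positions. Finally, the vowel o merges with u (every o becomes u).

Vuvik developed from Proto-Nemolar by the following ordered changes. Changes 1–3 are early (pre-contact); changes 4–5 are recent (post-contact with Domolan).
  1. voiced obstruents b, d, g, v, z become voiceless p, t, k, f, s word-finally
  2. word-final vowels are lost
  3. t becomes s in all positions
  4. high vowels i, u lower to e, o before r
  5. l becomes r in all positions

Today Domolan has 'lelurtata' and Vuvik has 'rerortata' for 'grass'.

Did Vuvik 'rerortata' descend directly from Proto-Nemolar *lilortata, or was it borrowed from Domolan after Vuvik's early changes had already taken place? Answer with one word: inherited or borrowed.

borrowed

If inherited, *lilortata would pass through all of Vuvik's changes:
Vuvik: *lilortata > lilortat > lilorsas > rirorsas  (by apocope, unconditioned shift, unconditioned shift)
If borrowed from Domolan 'lelurtata' after the early changes, it would undergo only the recent ones:
  rule 4 (pre-rhotic lowering): lelurtata → lelortata
  rule 5 (unconditioned shift): lelortata → rerortata
  ⇒ as a loan: rerortata
Vuvik 'rerortata' matches the loan outcome 'rerortata', not the inherited 'rirorsas' — it skipped the early Vuvik changes, so it was borrowed from Domolan.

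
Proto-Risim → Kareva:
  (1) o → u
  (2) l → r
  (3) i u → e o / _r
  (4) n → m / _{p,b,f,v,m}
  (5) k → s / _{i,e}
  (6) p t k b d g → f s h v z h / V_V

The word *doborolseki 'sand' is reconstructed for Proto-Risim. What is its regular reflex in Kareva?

Kareva: *doborolseki
  doborolseki → duburulseki   [vowel merger]
  duburulseki → dubururseki   [unconditioned shift]
  dubururseki → dubororseki   [pre-rhotic lowering]
  dubororseki (rule 4 does not apply)
  dubororseki → dubororsesi   [palatalisation]
  dubororsesi → duvororsesi   [intervocalic lenition]
  giving Kareva duvororsesi.

duvororsesi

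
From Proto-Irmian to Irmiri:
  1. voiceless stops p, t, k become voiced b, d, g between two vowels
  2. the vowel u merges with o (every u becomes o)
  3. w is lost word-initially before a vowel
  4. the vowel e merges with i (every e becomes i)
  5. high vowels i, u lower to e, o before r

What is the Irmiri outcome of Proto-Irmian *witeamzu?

idiamzo

Irmiri: *witeamzu
  witeamzu → wideamzu   [intervocalic voicing]
  wideamzu → wideamzo   [vowel merger]
  wideamzo → ideamzo   [glide loss]
  ideamzo → idiamzo   [vowel merger]
  idiamzo (rule 5 does not apply)
  giving Irmiri idiamzo.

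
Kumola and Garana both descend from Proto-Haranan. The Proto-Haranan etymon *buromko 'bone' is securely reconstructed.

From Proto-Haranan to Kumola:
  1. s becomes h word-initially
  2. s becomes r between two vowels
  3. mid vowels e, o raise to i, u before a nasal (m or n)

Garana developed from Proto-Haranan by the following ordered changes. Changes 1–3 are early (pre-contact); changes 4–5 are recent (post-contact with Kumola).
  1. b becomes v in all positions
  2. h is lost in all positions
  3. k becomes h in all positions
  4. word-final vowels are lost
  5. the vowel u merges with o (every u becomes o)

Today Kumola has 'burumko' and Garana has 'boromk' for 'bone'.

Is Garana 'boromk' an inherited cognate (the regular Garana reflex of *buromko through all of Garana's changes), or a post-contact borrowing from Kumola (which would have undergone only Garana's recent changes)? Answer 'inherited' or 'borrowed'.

If inherited, *buromko would pass through all of Garana's changes:
Garana: start from *buromko.
  rule 1 (unconditioned shift): buromko → vuromko
  rule 2: no change — vuromko
  rule 3 (unconditioned shift): vuromko → vuromho
  rule 4 (apocope): vuromho → vuromh
  rule 5 (vowel merger): vuromh → voromh
  ⇒ Garana voromh
If borrowed from Kumola 'burumko' after the early changes, it would undergo only the recent ones:
  rule 4 (apocope): burumko → burumk
  rule 5 (vowel merger): burumk → boromk
  ⇒ as a loan: boromk
Garana 'boromk' matches the loan outcome 'boromk', not the inherited 'voromh' — it skipped the early Garana changes, so it was borrowed from Kumola.

borrowed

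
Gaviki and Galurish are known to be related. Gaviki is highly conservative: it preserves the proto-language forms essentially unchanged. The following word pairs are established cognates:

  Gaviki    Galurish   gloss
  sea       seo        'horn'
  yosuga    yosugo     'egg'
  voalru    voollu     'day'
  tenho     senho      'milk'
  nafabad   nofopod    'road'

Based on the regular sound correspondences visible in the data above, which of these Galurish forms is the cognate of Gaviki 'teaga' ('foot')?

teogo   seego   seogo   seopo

tenho ~ senho — Gaviki t corresponds to Galurish s word-initially before a front vowel.
voalru ~ voollu — Gaviki a corresponds to Galurish o after a vowel, before a consonant other than r, m, n, p, b, f, v.
yosuga ~ yosugo — Gaviki a corresponds to Galurish o word-finally.
Applying these to Gaviki 'teaga':
  teaga → seaga   (t→s word-initially before a front vowel)
  seaga → seoga   (a→o after a vowel, before a consonant other than r, m, n, p, b, f, v)
  seoga → seogo   (a→o word-finally)
So the Galurish cognate is 'seogo'.

seogo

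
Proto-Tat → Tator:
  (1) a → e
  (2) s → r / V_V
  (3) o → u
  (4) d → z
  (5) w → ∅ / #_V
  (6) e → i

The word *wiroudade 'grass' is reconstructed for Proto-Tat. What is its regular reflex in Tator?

Tator: start from *wiroudade.
  rule 1 (vowel merger): wiroudade → wiroudede
  rule 2: no change — wiroudede
  rule 3 (vowel merger): wiroudede → wiruudede
  rule 4 (unconditioned shift): wiruudede → wiruuzeze
  rule 5 (glide loss): wiruuzeze → iruuzeze
  rule 6 (vowel merger): iruuzeze → iruuzizi
  ⇒ Tator iruuzizi

iruuzizi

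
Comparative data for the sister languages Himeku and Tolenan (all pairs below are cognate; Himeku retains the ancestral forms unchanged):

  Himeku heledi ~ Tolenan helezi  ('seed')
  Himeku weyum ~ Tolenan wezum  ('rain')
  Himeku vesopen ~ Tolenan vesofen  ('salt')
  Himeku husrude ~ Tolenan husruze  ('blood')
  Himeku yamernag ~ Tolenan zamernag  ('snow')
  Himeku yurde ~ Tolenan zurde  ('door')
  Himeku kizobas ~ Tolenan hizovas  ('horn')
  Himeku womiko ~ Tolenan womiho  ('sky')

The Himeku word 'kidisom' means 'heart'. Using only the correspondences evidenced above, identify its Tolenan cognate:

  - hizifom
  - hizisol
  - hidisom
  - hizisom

kizobas ~ hizovas — Himeku k corresponds to Tolenan h word-initially before a front vowel.
heledi ~ helezi — Himeku d corresponds to Tolenan z between vowels (before a front vowel).
Applying these to Himeku 'kidisom':
  kidisom → hidisom   (k→h word-initially before a front vowel)
  hidisom → hizisom   (d→z between vowels (before a front vowel))
So the Tolenan cognate is 'hizisom'.

hizisom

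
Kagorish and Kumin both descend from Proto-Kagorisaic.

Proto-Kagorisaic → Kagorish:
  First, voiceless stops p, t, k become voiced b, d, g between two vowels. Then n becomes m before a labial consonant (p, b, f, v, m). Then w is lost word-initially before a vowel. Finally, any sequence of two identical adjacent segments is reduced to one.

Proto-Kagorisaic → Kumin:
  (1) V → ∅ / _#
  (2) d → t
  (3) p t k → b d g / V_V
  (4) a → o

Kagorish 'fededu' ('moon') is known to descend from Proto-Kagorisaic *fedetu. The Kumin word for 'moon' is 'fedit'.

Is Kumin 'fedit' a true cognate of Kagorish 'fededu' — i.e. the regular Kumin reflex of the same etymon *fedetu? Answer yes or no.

no

Derive the expected Kumin reflex of *fedetu:
Kumin: *fedetu > fedet > fetet > fedet  (by apocope, unconditioned shift, intervocalic voicing)
The regular Kumin reflex would be 'fedet', but the attested form is 'fedit'. The correspondence is irregular, so they are not cognates (the Kumin form has a different source).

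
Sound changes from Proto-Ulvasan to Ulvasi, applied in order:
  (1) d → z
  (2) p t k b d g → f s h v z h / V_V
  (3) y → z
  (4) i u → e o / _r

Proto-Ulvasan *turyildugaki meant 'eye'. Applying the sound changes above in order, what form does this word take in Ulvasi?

torzilzuhahi

Ulvasi: *turyildugaki
  turyildugaki → turyilzugaki   [unconditioned shift]
  turyilzugaki → turyilzuhahi   [intervocalic lenition]
  turyilzuhahi → turzilzuhahi   [unconditioned shift]
  turzilzuhahi → torzilzuhahi   [pre-rhotic lowering]
  giving Ulvasi torzilzuhahi.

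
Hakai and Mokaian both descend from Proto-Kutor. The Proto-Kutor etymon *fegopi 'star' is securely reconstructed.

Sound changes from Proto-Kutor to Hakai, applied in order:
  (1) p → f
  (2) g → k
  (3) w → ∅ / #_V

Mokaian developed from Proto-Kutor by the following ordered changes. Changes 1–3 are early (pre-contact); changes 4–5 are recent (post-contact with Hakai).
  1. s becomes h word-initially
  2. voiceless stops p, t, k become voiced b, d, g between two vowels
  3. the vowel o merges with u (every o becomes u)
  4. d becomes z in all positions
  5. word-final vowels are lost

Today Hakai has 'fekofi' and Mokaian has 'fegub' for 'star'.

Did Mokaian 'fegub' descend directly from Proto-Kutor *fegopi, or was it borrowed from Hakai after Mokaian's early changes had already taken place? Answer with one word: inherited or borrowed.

inherited

If inherited, *fegopi would pass through all of Mokaian's changes:
Mokaian: start from *fegopi.
  rule 1: no change — fegopi
  rule 2 (intervocalic voicing): fegopi → fegobi
  rule 3 (vowel merger): fegobi → fegubi
  rule 4: no change — fegubi
  rule 5 (apocope): fegubi → fegub
  ⇒ Mokaian fegub
If borrowed from Hakai 'fekofi' after the early changes, it would undergo only the recent ones:
  rule 4 (unconditioned shift): no change (fekofi)
  rule 5 (apocope): fekofi → fekof
  ⇒ as a loan: fekof
Mokaian 'fegub' matches the inherited outcome exactly, so it is an inherited cognate, not a loan.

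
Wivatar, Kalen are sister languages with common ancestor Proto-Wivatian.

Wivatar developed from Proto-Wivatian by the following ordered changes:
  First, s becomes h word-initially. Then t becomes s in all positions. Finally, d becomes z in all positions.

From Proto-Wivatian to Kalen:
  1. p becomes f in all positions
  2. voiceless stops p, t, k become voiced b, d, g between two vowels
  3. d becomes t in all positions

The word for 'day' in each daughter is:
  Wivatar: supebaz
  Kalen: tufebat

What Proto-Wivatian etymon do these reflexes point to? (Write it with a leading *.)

Position 3: Wivatar has p, Kalen has f. Wivatar preserves p here (none of its changes turn any other segment into p), so the proto-segment is *p.
Position 1: Wivatar has s, Kalen has t. Taking the neighbouring segments as reconstructed: Wivatar s can only go back to *t; Kalen t could go back to *t or *d — the one source consistent with every daughter is *t.
Position 7: Wivatar has z, Kalen has t. Taking the neighbouring segments as reconstructed: Wivatar z could go back to *d or *z; Kalen t could go back to *t or *d — the one source consistent with every daughter is *d.
This points to *tupebad. Verify forward in each daughter:
Wivatar: *tupebad
  tupebad (rule 1 does not apply)
  tupebad → supebad   [unconditioned shift]
  supebad → supebaz   [unconditioned shift]
  giving Wivatar supebaz.
Kalen: start from *tupebad.
  rule 1 (unconditioned shift): tupebad → tufebad
  rule 2: no change — tufebad
  rule 3 (unconditioned shift): tufebad → tufebat
  ⇒ Kalen tufebat
No other proto-form is consistent with every reflex, so the reconstruction is *tupebad.

*tupebad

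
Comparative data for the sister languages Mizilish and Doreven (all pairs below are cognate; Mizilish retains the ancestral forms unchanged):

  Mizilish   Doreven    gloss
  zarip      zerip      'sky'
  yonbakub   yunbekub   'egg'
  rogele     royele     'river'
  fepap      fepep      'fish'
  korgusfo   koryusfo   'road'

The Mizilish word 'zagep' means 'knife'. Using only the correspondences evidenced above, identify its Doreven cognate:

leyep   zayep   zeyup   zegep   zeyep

yonbakub ~ yunbekub — Mizilish a corresponds to Doreven e after a consonant, before a consonant other than r, m, n, p, b, f, v.
rogele ~ royele — Mizilish g corresponds to Doreven y between vowels (before a front vowel).
Applying these to Mizilish 'zagep':
  zagep → zegep   (a→e after a consonant, before a consonant other than r, m, n, p, b, f, v)
  zegep → zeyep   (g→y between vowels (before a front vowel))
So the Doreven cognate is 'zeyep'.

zeyep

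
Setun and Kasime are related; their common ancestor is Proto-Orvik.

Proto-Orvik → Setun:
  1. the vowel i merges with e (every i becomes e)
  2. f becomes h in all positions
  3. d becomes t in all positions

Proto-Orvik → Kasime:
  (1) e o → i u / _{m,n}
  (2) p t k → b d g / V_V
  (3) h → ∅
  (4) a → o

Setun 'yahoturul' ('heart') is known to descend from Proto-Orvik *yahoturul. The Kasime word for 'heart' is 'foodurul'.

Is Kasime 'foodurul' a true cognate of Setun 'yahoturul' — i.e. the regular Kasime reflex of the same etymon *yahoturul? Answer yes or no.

no

Derive the expected Kasime reflex of *yahoturul:
Kasime: *yahoturul > yahodurul > yaodurul > yoodurul  (by intervocalic voicing, h-loss, vowel merger)
The regular Kasime reflex would be 'yoodurul', but the attested form is 'foodurul'. The correspondence is irregular, so they are not cognates (the Kasime form has a different source).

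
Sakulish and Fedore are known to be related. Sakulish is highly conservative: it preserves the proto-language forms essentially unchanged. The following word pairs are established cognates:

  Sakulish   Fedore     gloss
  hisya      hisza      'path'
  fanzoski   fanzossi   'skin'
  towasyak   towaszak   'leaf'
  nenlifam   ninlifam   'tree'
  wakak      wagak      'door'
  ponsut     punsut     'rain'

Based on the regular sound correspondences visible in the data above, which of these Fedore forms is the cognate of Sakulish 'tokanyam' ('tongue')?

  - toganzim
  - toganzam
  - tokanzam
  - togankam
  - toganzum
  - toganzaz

toganzam

wakak ~ wagak — Sakulish k corresponds to Fedore g between vowels (before a back vowel).
hisya ~ hisza, towasyak ~ towaszak — Sakulish y corresponds to Fedore z after a consonant, before a back vowel.
Applying these to Sakulish 'tokanyam':
  tokanyam → toganyam   (k→g between vowels (before a back vowel))
  toganyam → toganzam   (y→z after a consonant, before a back vowel)
So the Fedore cognate is 'toganzam'.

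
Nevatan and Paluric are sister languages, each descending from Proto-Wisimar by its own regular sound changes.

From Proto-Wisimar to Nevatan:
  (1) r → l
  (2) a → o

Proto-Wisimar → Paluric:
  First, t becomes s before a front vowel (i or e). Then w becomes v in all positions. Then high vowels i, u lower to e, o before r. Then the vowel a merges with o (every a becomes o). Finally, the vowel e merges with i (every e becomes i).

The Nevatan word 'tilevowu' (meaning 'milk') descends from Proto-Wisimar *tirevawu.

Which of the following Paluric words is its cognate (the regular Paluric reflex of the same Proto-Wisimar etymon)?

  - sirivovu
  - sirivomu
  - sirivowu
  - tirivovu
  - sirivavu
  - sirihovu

Paluric: *tirevawu
  tirevawu → sirevawu   [palatalisation]
  sirevawu → sirevavu   [unconditioned shift]
  sirevavu → serevavu   [pre-rhotic lowering]
  serevavu → serevovu   [vowel merger]
  serevovu → sirivovu   [vowel merger]
  giving Paluric sirivovu.

sirivovu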